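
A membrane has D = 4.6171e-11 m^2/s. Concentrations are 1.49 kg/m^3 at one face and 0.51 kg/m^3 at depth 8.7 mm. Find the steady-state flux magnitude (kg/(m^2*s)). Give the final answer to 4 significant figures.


J = -D * (dC/dx) = D * (C1 - C2) / dx
J = 4.6171e-11 * (1.49 - 0.51) / 8.7e-03
J = 5.201e-09 kg/(m^2*s)


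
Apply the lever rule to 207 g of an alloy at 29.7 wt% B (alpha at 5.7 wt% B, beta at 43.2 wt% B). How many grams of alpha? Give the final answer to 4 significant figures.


f_alpha = (C_beta - C0) / (C_beta - C_alpha)
f_alpha = (43.2 - 29.7) / (43.2 - 5.7) = 0.36
m_alpha = f_alpha * m_total = 0.36 * 207 = 74.52 g


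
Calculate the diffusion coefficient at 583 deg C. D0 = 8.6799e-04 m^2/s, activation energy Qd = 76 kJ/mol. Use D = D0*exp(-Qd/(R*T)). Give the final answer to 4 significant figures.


D = D0 * exp(-Qd / (R*T))
T = 856.15 K
D = 8.6799e-04 * exp(-76e3 / (8.314 * 856.15))
D = 2.002e-08 m^2/s


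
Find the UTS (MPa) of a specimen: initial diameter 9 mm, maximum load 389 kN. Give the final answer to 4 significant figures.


A0 = pi*(d/2)^2 = pi*(9/2)^2 = 63.6173 mm^2
UTS = F_max / A0 = 389*1000 / 63.6173
UTS = 6115 MPa


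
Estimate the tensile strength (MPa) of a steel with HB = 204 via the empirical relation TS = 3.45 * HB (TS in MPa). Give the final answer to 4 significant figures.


TS (MPa) = 3.45 * HB
TS = 3.45 * 204
TS = 703.8 MPa


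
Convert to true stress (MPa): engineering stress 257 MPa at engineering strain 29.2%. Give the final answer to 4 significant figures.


sigma_true = sigma_eng * (1 + epsilon_eng)
sigma_true = 257 * (1 + 0.292)
sigma_true = 332 MPa


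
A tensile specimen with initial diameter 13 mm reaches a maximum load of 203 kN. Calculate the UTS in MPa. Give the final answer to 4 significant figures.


A0 = pi*(d/2)^2 = pi*(13/2)^2 = 132.732 mm^2
UTS = F_max / A0 = 203*1000 / 132.732
UTS = 1529 MPa


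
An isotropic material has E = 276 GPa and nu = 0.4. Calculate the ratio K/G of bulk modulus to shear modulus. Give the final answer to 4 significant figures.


G = E / (2*(1+nu))
G = 276 / (2*(1+0.4)) = 98.5714 GPa
K = E / (3*(1-2*nu))
K = 276 / (3*(1-2*0.4)) = 460 GPa
K/G = 460 / 98.5714 = 4.667


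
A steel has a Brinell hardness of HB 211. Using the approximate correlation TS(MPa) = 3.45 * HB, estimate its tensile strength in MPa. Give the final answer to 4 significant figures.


TS (MPa) = 3.45 * HB
TS = 3.45 * 211
TS = 728 MPa


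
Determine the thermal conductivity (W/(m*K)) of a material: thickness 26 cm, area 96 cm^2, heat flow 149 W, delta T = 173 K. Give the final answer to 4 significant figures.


k = Q*L / (A*dT)
L = 0.26 m, A = 9.6e-03 m^2
k = 149 * 0.26 / (9.6e-03 * 173)
k = 23.33 W/(m*K)


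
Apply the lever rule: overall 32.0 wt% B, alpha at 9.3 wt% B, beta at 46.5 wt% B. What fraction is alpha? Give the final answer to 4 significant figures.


f_alpha = (C_beta - C0) / (C_beta - C_alpha)
f_alpha = (46.5 - 32.0) / (46.5 - 9.3)
f_alpha = 0.3898


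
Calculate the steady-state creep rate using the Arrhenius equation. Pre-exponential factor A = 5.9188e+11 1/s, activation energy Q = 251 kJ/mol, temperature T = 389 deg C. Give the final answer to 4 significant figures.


rate = A * exp(-Q / (R*T))
T = 389 + 273.15 = 662.15 K
rate = 5.9188e+11 * exp(-251e3 / (8.314 * 662.15))
rate = 9.355e-09 1/s


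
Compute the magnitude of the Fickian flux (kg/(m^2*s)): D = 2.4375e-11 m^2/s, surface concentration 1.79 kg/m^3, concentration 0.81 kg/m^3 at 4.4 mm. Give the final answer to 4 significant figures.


J = -D * (dC/dx) = D * (C1 - C2) / dx
J = 2.4375e-11 * (1.79 - 0.81) / 4.4e-03
J = 5.429e-09 kg/(m^2*s)


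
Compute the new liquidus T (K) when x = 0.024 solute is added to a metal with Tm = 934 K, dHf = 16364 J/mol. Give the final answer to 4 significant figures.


dT = R*Tm^2*x / dHf
dT = 8.314 * 934^2 * 0.024 / 16364
dT = 10.6372 K
T_new = 934 - 10.6372 = 923.4 K


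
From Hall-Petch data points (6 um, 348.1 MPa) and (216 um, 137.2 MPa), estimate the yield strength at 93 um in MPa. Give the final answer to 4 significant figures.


sigma_y = sigma0 + k / sqrt(d)
1/sqrt(d1) = 1/sqrt(6e-06) = 408.248;  1/sqrt(d2) = 68.0414
k = (sigma1 - sigma2) / (1/sqrt(d1) - 1/sqrt(d2)) = (348.1 - 137.2) / (408.248 - 68.0414) = 0.619917 MPa*m^0.5
sigma0 = sigma1 - k/sqrt(d1) = 348.1 - 0.619917*408.248 = 95.02 MPa
sigma_y(d3) = 95.02 + 0.619917 / sqrt(9.3e-05) = 159.3 MPa


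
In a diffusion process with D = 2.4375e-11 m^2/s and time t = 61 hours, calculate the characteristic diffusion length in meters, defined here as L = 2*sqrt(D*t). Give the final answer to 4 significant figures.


t = 61 hr = 219600 s
Diffusion length = 2*sqrt(D*t)
= 2*sqrt(2.4375e-11 * 219600)
= 4.627e-03 m


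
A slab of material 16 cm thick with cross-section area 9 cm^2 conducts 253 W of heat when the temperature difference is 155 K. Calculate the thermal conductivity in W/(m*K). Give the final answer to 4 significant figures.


k = Q*L / (A*dT)
L = 0.16 m, A = 9e-04 m^2
k = 253 * 0.16 / (9e-04 * 155)
k = 290.2 W/(m*K)


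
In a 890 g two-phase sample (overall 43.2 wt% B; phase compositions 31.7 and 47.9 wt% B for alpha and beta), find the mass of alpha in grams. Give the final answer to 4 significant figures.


f_alpha = (C_beta - C0) / (C_beta - C_alpha)
f_alpha = (47.9 - 43.2) / (47.9 - 31.7) = 0.290123
m_alpha = f_alpha * m_total = 0.290123 * 890 = 258.2 g


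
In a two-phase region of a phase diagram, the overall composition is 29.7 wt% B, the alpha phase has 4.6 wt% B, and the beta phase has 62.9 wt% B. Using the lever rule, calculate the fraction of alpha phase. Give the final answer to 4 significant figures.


f_alpha = (C_beta - C0) / (C_beta - C_alpha)
f_alpha = (62.9 - 29.7) / (62.9 - 4.6)
f_alpha = 0.5695


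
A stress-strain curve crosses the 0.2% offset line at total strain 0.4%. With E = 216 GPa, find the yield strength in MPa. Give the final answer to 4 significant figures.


Offset strain = 0.002
Elastic strain at yield = total_strain - offset = 4e-03 - 0.002 = 2e-03
sigma_y = E * elastic_strain = 216000 * 2e-03
sigma_y = 432 MPa


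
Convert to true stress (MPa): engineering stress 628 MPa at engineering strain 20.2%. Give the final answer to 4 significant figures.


sigma_true = sigma_eng * (1 + epsilon_eng)
sigma_true = 628 * (1 + 0.202)
sigma_true = 754.9 MPa


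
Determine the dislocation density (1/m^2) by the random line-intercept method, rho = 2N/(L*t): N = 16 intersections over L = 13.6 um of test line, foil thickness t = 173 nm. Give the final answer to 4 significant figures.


rho = 2N / (L * t)
L = 13.6 um = 1.36e-05 m, t = 173 nm = 1.73e-07 m
rho = 2 * 16 / (1.36e-05 * 1.73e-07)
rho = 1.36e+13 1/m^2


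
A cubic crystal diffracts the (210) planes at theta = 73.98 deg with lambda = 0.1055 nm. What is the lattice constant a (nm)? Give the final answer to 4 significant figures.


d = lambda / (2*sin(theta))
d = 0.1055 / (2*sin(73.98 deg))
d = 0.0548813 nm
a = d * sqrt(h^2+k^2+l^2) = 0.0548813 * sqrt(5)
a = 0.1227 nm


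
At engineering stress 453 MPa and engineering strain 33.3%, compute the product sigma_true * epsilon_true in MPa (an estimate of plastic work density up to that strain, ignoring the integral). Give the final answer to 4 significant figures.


sigma_true = sigma_eng * (1 + epsilon_eng)
sigma_true = 453 * (1 + 0.333) = 603.849 MPa
epsilon_true = ln(1 + epsilon_eng)
epsilon_true = ln(1 + 0.333) = 0.287432
sigma_true * epsilon_true = 603.849 * 0.287432 = 173.6 MPa


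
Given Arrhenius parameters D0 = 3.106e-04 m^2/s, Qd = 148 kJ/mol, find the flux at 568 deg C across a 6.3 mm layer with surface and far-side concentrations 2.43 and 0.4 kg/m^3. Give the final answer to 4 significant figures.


Step 1: D = D0 * exp(-Qd/(R*T))
T = 568 + 273.15 = 841.15 K
D = 3.106e-04 * exp(-148e3 / (8.314 * 841.15)) = 2.00081e-13 m^2/s
Step 2: J = D * (C1 - C2) / dx
J = 2.00081e-13 * (2.43 - 0.4) / 6.3e-03
J = 6.447e-11 kg/(m^2*s)


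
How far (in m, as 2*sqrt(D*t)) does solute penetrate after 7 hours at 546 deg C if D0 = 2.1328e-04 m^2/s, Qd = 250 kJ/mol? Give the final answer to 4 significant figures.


Step 1: D = D0 * exp(-Qd/(R*T))
T = 819.15 K
D = 2.1328e-04 * exp(-250e3 / (8.314 * 819.15)) = 2.43587e-20 m^2/s
Step 2: L = 2*sqrt(D*t)
t = 7 h = 25200 s
L = 2*sqrt(2.43587e-20 * 25200) = 4.955e-08 m


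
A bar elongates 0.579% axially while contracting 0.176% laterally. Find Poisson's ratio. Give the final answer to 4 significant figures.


nu = -epsilon_lat / epsilon_axial
Lateral strain is contraction (negative), so using magnitudes:
nu = 0.176 / 0.579
nu = 0.304


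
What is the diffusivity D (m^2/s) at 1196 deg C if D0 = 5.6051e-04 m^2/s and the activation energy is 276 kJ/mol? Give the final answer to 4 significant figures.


D = D0 * exp(-Qd / (R*T))
T = 1469.15 K
D = 5.6051e-04 * exp(-276e3 / (8.314 * 1469.15))
D = 8.615e-14 m^2/s


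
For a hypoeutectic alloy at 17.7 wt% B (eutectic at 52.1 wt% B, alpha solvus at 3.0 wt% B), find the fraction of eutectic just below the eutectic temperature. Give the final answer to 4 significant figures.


f_primary = (C_e - C0) / (C_e - C_alpha_max)
f_primary = (52.1 - 17.7) / (52.1 - 3.0)
f_primary = 0.700611
f_eutectic = 1 - 0.700611 = 0.2994


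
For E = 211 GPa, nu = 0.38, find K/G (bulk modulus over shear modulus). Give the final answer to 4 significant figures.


G = E / (2*(1+nu))
G = 211 / (2*(1+0.38)) = 76.4493 GPa
K = E / (3*(1-2*nu))
K = 211 / (3*(1-2*0.38)) = 293.056 GPa
K/G = 293.056 / 76.4493 = 3.833


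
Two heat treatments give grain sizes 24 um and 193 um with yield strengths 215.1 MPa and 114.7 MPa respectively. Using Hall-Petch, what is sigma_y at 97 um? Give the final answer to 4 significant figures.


sigma_y = sigma0 + k / sqrt(d)
1/sqrt(d1) = 1/sqrt(2.4e-05) = 204.124;  1/sqrt(d2) = 71.9816
k = (sigma1 - sigma2) / (1/sqrt(d1) - 1/sqrt(d2)) = (215.1 - 114.7) / (204.124 - 71.9816) = 0.759785 MPa*m^0.5
sigma0 = sigma1 - k/sqrt(d1) = 215.1 - 0.759785*204.124 = 60.0094 MPa
sigma_y(d3) = 60.0094 + 0.759785 / sqrt(9.7e-05) = 137.2 MPa


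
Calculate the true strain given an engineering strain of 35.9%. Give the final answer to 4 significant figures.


epsilon_true = ln(1 + epsilon_eng)
epsilon_true = ln(1 + 0.359)
epsilon_true = 0.3067


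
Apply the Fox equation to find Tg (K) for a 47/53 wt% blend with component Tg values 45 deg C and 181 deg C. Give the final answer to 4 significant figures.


1/Tg = w1/Tg1 + w2/Tg2 (in Kelvin)
Tg1 = 318.15 K, Tg2 = 454.15 K
1/Tg = 0.47/318.15 + 0.53/454.15
Tg = 378.2 K


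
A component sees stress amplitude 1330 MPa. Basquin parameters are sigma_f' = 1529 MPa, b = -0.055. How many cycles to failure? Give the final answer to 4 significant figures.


sigma_a = sigma_f' * (2*Nf)^b
2*Nf = (sigma_a / sigma_f')^(1/b)
2*Nf = (1330 / 1529)^(1/-0.055)
2*Nf = 12.6187
Nf = 6.309 cycles


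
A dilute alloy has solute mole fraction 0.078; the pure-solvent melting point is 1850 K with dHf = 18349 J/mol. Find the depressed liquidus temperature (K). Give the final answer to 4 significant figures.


dT = R*Tm^2*x / dHf
dT = 8.314 * 1850^2 * 0.078 / 18349
dT = 120.958 K
T_new = 1850 - 120.958 = 1729 K


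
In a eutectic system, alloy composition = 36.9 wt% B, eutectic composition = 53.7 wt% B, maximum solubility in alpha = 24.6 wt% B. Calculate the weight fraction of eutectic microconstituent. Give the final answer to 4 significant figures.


f_primary = (C_e - C0) / (C_e - C_alpha_max)
f_primary = (53.7 - 36.9) / (53.7 - 24.6)
f_primary = 0.57732
f_eutectic = 1 - 0.57732 = 0.4227


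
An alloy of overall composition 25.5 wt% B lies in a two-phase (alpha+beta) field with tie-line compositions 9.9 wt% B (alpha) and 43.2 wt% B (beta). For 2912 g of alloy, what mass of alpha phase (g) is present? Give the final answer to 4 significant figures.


f_alpha = (C_beta - C0) / (C_beta - C_alpha)
f_alpha = (43.2 - 25.5) / (43.2 - 9.9) = 0.531532
m_alpha = f_alpha * m_total = 0.531532 * 2912 = 1548 g


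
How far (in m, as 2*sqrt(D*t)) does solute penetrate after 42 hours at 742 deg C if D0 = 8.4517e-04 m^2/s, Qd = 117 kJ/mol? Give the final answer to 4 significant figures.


Step 1: D = D0 * exp(-Qd/(R*T))
T = 1015.15 K
D = 8.4517e-04 * exp(-117e3 / (8.314 * 1015.15)) = 8.0627e-10 m^2/s
Step 2: L = 2*sqrt(D*t)
t = 42 h = 151200 s
L = 2*sqrt(8.0627e-10 * 151200) = 0.02208 m


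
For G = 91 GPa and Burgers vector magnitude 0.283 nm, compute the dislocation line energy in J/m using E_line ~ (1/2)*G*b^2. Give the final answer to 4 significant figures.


E = G*b^2/2
b = 0.283 nm = 2.83e-10 m
G = 91 GPa = 9.1e+10 Pa
E = 0.5 * 9.1e+10 * (2.83e-10)^2
E = 3.644e-09 J/m


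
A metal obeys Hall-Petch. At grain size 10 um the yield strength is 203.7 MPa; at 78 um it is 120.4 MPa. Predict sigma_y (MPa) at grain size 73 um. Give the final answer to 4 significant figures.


sigma_y = sigma0 + k / sqrt(d)
1/sqrt(d1) = 1/sqrt(1e-05) = 316.228;  1/sqrt(d2) = 113.228
k = (sigma1 - sigma2) / (1/sqrt(d1) - 1/sqrt(d2)) = (203.7 - 120.4) / (316.228 - 113.228) = 0.410345 MPa*m^0.5
sigma0 = sigma1 - k/sqrt(d1) = 203.7 - 0.410345*316.228 = 73.9376 MPa
sigma_y(d3) = 73.9376 + 0.410345 / sqrt(7.3e-05) = 122 MPa


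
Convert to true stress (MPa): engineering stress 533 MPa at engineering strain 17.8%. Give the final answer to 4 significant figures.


sigma_true = sigma_eng * (1 + epsilon_eng)
sigma_true = 533 * (1 + 0.178)
sigma_true = 627.9 MPa


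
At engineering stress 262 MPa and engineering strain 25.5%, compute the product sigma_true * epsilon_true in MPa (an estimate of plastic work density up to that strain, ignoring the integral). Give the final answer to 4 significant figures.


sigma_true = sigma_eng * (1 + epsilon_eng)
sigma_true = 262 * (1 + 0.255) = 328.81 MPa
epsilon_true = ln(1 + epsilon_eng)
epsilon_true = ln(1 + 0.255) = 0.227136
sigma_true * epsilon_true = 328.81 * 0.227136 = 74.68 MPa


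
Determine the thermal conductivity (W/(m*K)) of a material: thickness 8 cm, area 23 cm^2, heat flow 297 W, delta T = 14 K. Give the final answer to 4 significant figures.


k = Q*L / (A*dT)
L = 0.08 m, A = 2.3e-03 m^2
k = 297 * 0.08 / (2.3e-03 * 14)
k = 737.9 W/(m*K)


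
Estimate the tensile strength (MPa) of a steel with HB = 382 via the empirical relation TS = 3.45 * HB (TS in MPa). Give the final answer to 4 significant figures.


TS (MPa) = 3.45 * HB
TS = 3.45 * 382
TS = 1318 MPa


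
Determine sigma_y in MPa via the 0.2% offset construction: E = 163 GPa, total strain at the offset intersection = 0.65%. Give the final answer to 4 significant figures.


Offset strain = 0.002
Elastic strain at yield = total_strain - offset = 6.5e-03 - 0.002 = 4.5e-03
sigma_y = E * elastic_strain = 163000 * 4.5e-03
sigma_y = 733.5 MPa


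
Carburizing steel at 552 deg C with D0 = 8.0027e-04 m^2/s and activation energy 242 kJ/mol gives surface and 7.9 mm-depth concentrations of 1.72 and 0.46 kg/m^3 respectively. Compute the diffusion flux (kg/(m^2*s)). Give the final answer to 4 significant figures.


Step 1: D = D0 * exp(-Qd/(R*T))
T = 552 + 273.15 = 825.15 K
D = 8.0027e-04 * exp(-242e3 / (8.314 * 825.15)) = 3.83096e-19 m^2/s
Step 2: J = D * (C1 - C2) / dx
J = 3.83096e-19 * (1.72 - 0.46) / 7.9e-03
J = 6.11e-17 kg/(m^2*s)


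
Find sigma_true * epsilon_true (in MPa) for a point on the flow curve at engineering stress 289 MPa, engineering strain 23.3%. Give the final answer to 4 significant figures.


sigma_true = sigma_eng * (1 + epsilon_eng)
sigma_true = 289 * (1 + 0.233) = 356.337 MPa
epsilon_true = ln(1 + epsilon_eng)
epsilon_true = ln(1 + 0.233) = 0.20945
sigma_true * epsilon_true = 356.337 * 0.20945 = 74.63 MPa


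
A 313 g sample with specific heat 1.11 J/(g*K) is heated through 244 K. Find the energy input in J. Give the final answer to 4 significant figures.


Q = m * cp * dT
Q = 313 * 1.11 * 244
Q = 84770 J


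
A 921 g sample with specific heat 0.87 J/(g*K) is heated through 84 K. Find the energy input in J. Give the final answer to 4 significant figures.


Q = m * cp * dT
Q = 921 * 0.87 * 84
Q = 67310 J


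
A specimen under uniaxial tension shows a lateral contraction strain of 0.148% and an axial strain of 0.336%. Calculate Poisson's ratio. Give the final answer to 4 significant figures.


nu = -epsilon_lat / epsilon_axial
Lateral strain is contraction (negative), so using magnitudes:
nu = 0.148 / 0.336
nu = 0.4405


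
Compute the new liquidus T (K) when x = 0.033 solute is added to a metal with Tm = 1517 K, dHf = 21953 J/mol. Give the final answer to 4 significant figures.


dT = R*Tm^2*x / dHf
dT = 8.314 * 1517^2 * 0.033 / 21953
dT = 28.7608 K
T_new = 1517 - 28.7608 = 1488 K


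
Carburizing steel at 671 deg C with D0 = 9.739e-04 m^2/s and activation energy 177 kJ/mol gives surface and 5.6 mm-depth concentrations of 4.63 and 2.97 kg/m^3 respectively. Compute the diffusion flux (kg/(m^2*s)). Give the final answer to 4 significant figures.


Step 1: D = D0 * exp(-Qd/(R*T))
T = 671 + 273.15 = 944.15 K
D = 9.739e-04 * exp(-177e3 / (8.314 * 944.15)) = 1.56936e-13 m^2/s
Step 2: J = D * (C1 - C2) / dx
J = 1.56936e-13 * (4.63 - 2.97) / 5.6e-03
J = 4.652e-11 kg/(m^2*s)


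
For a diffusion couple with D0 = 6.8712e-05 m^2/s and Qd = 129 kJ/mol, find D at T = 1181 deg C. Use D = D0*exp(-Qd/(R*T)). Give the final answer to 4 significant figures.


D = D0 * exp(-Qd / (R*T))
T = 1454.15 K
D = 6.8712e-05 * exp(-129e3 / (8.314 * 1454.15))
D = 1.596e-09 m^2/s


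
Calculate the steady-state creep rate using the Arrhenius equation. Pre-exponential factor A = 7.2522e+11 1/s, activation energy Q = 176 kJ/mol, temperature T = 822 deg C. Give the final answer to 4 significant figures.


rate = A * exp(-Q / (R*T))
T = 822 + 273.15 = 1095.15 K
rate = 7.2522e+11 * exp(-176e3 / (8.314 * 1095.15))
rate = 2922 1/s


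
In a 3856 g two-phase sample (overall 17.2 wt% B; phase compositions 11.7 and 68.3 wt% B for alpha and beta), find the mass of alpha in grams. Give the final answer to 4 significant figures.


f_alpha = (C_beta - C0) / (C_beta - C_alpha)
f_alpha = (68.3 - 17.2) / (68.3 - 11.7) = 0.902827
m_alpha = f_alpha * m_total = 0.902827 * 3856 = 3481 g


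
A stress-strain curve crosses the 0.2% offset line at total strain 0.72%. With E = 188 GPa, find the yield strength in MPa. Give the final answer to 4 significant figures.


Offset strain = 0.002
Elastic strain at yield = total_strain - offset = 7.2e-03 - 0.002 = 5.2e-03
sigma_y = E * elastic_strain = 188000 * 5.2e-03
sigma_y = 977.6 MPa


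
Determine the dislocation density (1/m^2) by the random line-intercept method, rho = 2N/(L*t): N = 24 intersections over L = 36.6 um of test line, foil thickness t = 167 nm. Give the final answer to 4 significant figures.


rho = 2N / (L * t)
L = 36.6 um = 3.66e-05 m, t = 167 nm = 1.67e-07 m
rho = 2 * 24 / (3.66e-05 * 1.67e-07)
rho = 7.853e+12 1/m^2


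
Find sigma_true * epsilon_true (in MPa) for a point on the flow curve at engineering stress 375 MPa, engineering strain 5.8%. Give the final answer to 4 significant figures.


sigma_true = sigma_eng * (1 + epsilon_eng)
sigma_true = 375 * (1 + 0.058) = 396.75 MPa
epsilon_true = ln(1 + epsilon_eng)
epsilon_true = ln(1 + 0.058) = 0.0563803
sigma_true * epsilon_true = 396.75 * 0.0563803 = 22.37 MPa


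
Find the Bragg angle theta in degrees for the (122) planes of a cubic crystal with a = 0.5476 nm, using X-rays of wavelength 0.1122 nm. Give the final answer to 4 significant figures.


d = a / sqrt(h^2+k^2+l^2)
d = 0.5476 / sqrt(9) = 0.182533 nm
lambda = 2*d*sin(theta)  =>  sin(theta) = lambda / (2*d)
sin(theta) = 0.1122 / (2 * 0.182533) = 0.307341
theta = 17.9 deg


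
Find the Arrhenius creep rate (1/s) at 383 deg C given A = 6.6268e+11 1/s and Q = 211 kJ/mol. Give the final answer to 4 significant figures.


rate = A * exp(-Q / (R*T))
T = 383 + 273.15 = 656.15 K
rate = 6.6268e+11 * exp(-211e3 / (8.314 * 656.15))
rate = 1.055e-05 1/s


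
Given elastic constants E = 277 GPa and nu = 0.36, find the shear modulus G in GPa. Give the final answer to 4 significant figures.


G = E / (2*(1+nu))
G = 277 / (2*(1+0.36))
G = 101.8 GPa


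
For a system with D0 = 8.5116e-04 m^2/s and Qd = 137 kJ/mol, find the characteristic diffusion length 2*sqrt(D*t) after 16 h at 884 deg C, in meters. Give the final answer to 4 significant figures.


Step 1: D = D0 * exp(-Qd/(R*T))
T = 1157.15 K
D = 8.5116e-04 * exp(-137e3 / (8.314 * 1157.15)) = 5.56548e-10 m^2/s
Step 2: L = 2*sqrt(D*t)
t = 16 h = 57600 s
L = 2*sqrt(5.56548e-10 * 57600) = 0.01132 m


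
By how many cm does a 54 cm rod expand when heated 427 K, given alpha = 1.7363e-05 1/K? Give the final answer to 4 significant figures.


dL = L0 * alpha * dT
dL = 54 * 1.7363e-05 * 427
dL = 0.4004 cm


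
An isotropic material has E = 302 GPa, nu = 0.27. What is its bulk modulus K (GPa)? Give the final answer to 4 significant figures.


K = E / (3*(1-2*nu))
K = 302 / (3*(1-2*0.27))
K = 218.8 GPa


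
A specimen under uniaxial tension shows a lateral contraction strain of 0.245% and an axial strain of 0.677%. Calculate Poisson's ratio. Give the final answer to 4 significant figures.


nu = -epsilon_lat / epsilon_axial
Lateral strain is contraction (negative), so using magnitudes:
nu = 0.245 / 0.677
nu = 0.3619


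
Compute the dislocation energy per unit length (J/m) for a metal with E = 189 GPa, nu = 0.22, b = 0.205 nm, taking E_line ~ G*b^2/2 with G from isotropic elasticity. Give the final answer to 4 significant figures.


Step 1: G = E / (2*(1+nu))
G = 189 / (2*(1+0.22)) = 77.459 GPa = 7.7459e+10 Pa
Step 2: E_line = G*b^2/2
b = 0.205 nm = 2.05e-10 m
E_line = 0.5 * 7.7459e+10 * (2.05e-10)^2 = 1.628e-09 J/m


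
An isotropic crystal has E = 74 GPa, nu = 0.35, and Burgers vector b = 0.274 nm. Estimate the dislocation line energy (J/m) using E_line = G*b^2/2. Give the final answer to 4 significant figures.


Step 1: G = E / (2*(1+nu))
G = 74 / (2*(1+0.35)) = 27.4074 GPa = 2.74074e+10 Pa
Step 2: E_line = G*b^2/2
b = 0.274 nm = 2.74e-10 m
E_line = 0.5 * 2.74074e+10 * (2.74e-10)^2 = 1.029e-09 J/m


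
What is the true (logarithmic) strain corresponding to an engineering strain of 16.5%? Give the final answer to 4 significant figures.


epsilon_true = ln(1 + epsilon_eng)
epsilon_true = ln(1 + 0.165)
epsilon_true = 0.1527


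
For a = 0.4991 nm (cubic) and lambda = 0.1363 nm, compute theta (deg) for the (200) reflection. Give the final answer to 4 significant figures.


d = a / sqrt(h^2+k^2+l^2)
d = 0.4991 / sqrt(4) = 0.24955 nm
lambda = 2*d*sin(theta)  =>  sin(theta) = lambda / (2*d)
sin(theta) = 0.1363 / (2 * 0.24955) = 0.273092
theta = 15.85 deg


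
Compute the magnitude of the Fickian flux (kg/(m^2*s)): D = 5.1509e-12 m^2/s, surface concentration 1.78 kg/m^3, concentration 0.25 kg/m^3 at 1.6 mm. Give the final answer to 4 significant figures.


J = -D * (dC/dx) = D * (C1 - C2) / dx
J = 5.1509e-12 * (1.78 - 0.25) / 1.6e-03
J = 4.926e-09 kg/(m^2*s)


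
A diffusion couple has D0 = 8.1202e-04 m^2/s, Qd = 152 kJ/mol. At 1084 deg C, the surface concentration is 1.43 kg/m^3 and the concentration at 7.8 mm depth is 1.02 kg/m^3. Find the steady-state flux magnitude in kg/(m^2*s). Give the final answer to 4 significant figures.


Step 1: D = D0 * exp(-Qd/(R*T))
T = 1084 + 273.15 = 1357.15 K
D = 8.1202e-04 * exp(-152e3 / (8.314 * 1357.15)) = 1.14579e-09 m^2/s
Step 2: J = D * (C1 - C2) / dx
J = 1.14579e-09 * (1.43 - 1.02) / 7.8e-03
J = 6.023e-08 kg/(m^2*s)


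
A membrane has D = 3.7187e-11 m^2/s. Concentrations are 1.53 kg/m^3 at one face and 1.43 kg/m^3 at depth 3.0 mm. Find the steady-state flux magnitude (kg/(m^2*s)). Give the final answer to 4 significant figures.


J = -D * (dC/dx) = D * (C1 - C2) / dx
J = 3.7187e-11 * (1.53 - 1.43) / 3e-03
J = 1.24e-09 kg/(m^2*s)


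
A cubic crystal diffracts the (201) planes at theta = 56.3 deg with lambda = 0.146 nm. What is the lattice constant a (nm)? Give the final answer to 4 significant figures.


d = lambda / (2*sin(theta))
d = 0.146 / (2*sin(56.3 deg))
d = 0.0877452 nm
a = d * sqrt(h^2+k^2+l^2) = 0.0877452 * sqrt(5)
a = 0.1962 nm


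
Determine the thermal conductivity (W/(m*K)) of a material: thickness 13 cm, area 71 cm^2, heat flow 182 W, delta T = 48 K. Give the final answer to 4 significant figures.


k = Q*L / (A*dT)
L = 0.13 m, A = 7.1e-03 m^2
k = 182 * 0.13 / (7.1e-03 * 48)
k = 69.42 W/(m*K)


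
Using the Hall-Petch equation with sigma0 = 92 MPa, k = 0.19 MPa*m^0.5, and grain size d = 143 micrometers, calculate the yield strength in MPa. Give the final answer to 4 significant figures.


sigma_y = sigma0 + k / sqrt(d)
d = 143 um = 1.43e-04 m
sigma_y = 92 + 0.19 / sqrt(1.43e-04)
sigma_y = 107.9 MPa


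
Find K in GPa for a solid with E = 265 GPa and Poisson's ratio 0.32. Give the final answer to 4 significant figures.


K = E / (3*(1-2*nu))
K = 265 / (3*(1-2*0.32))
K = 245.4 GPa


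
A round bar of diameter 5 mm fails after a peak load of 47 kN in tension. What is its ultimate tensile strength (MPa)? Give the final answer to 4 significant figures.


A0 = pi*(d/2)^2 = pi*(5/2)^2 = 19.635 mm^2
UTS = F_max / A0 = 47*1000 / 19.635
UTS = 2394 MPa


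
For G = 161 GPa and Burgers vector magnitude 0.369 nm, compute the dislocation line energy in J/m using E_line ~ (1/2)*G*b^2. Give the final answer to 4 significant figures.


E = G*b^2/2
b = 0.369 nm = 3.69e-10 m
G = 161 GPa = 1.61e+11 Pa
E = 0.5 * 1.61e+11 * (3.69e-10)^2
E = 1.096e-08 J/m


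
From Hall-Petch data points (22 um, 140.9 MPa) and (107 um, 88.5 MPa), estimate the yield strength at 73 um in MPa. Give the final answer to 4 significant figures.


sigma_y = sigma0 + k / sqrt(d)
1/sqrt(d1) = 1/sqrt(2.2e-05) = 213.201;  1/sqrt(d2) = 96.6736
k = (sigma1 - sigma2) / (1/sqrt(d1) - 1/sqrt(d2)) = (140.9 - 88.5) / (213.201 - 96.6736) = 0.449681 MPa*m^0.5
sigma0 = sigma1 - k/sqrt(d1) = 140.9 - 0.449681*213.201 = 45.0277 MPa
sigma_y(d3) = 45.0277 + 0.449681 / sqrt(7.3e-05) = 97.66 MPa


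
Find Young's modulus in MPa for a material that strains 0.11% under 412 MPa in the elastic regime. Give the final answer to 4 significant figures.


E = sigma / epsilon
epsilon = 0.11% = 1.1e-03
E = 412 / 1.1e-03
E = 374500 MPa


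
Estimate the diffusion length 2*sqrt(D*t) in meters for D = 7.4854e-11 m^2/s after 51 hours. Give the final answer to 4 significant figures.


t = 51 hr = 183600 s
Diffusion length = 2*sqrt(D*t)
= 2*sqrt(7.4854e-11 * 183600)
= 7.414e-03 m


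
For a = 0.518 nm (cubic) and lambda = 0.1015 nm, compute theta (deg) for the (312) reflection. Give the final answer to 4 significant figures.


d = a / sqrt(h^2+k^2+l^2)
d = 0.518 / sqrt(14) = 0.138441 nm
lambda = 2*d*sin(theta)  =>  sin(theta) = lambda / (2*d)
sin(theta) = 0.1015 / (2 * 0.138441) = 0.366581
theta = 21.5 deg


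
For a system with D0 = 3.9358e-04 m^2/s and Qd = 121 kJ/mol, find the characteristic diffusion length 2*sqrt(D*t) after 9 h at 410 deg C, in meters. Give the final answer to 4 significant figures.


Step 1: D = D0 * exp(-Qd/(R*T))
T = 683.15 K
D = 3.9358e-04 * exp(-121e3 / (8.314 * 683.15)) = 2.20223e-13 m^2/s
Step 2: L = 2*sqrt(D*t)
t = 9 h = 32400 s
L = 2*sqrt(2.20223e-13 * 32400) = 1.689e-04 m


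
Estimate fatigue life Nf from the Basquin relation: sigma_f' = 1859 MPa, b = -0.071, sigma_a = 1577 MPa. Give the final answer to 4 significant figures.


sigma_a = sigma_f' * (2*Nf)^b
2*Nf = (sigma_a / sigma_f')^(1/b)
2*Nf = (1577 / 1859)^(1/-0.071)
2*Nf = 10.1463
Nf = 5.073 cycles


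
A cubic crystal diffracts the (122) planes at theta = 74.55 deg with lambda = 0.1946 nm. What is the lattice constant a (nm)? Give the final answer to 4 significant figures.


d = lambda / (2*sin(theta))
d = 0.1946 / (2*sin(74.55 deg))
d = 0.100948 nm
a = d * sqrt(h^2+k^2+l^2) = 0.100948 * sqrt(9)
a = 0.3028 nm


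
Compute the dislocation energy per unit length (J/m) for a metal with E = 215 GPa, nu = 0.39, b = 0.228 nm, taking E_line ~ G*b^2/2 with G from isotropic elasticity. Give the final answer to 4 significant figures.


Step 1: G = E / (2*(1+nu))
G = 215 / (2*(1+0.39)) = 77.3381 GPa = 7.73381e+10 Pa
Step 2: E_line = G*b^2/2
b = 0.228 nm = 2.28e-10 m
E_line = 0.5 * 7.73381e+10 * (2.28e-10)^2 = 2.01e-09 J/m


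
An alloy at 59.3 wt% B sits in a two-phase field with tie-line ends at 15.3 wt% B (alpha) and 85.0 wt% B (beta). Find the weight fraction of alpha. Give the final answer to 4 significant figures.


f_alpha = (C_beta - C0) / (C_beta - C_alpha)
f_alpha = (85.0 - 59.3) / (85.0 - 15.3)
f_alpha = 0.3687


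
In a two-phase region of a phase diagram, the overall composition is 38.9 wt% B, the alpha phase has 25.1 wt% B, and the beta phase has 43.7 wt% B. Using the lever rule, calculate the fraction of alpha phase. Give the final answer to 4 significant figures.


f_alpha = (C_beta - C0) / (C_beta - C_alpha)
f_alpha = (43.7 - 38.9) / (43.7 - 25.1)
f_alpha = 0.2581


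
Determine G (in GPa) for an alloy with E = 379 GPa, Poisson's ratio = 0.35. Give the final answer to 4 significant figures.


G = E / (2*(1+nu))
G = 379 / (2*(1+0.35))
G = 140.4 GPa


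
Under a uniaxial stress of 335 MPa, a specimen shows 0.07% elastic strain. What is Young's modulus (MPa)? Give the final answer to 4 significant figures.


E = sigma / epsilon
epsilon = 0.07% = 7e-04
E = 335 / 7e-04
E = 478600 MPa


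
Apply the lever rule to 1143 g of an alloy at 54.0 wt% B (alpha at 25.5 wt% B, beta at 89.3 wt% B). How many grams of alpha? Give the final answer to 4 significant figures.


f_alpha = (C_beta - C0) / (C_beta - C_alpha)
f_alpha = (89.3 - 54.0) / (89.3 - 25.5) = 0.553292
m_alpha = f_alpha * m_total = 0.553292 * 1143 = 632.4 g


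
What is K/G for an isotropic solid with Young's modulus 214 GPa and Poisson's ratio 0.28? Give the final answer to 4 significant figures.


G = E / (2*(1+nu))
G = 214 / (2*(1+0.28)) = 83.5938 GPa
K = E / (3*(1-2*nu))
K = 214 / (3*(1-2*0.28)) = 162.121 GPa
K/G = 162.121 / 83.5938 = 1.939


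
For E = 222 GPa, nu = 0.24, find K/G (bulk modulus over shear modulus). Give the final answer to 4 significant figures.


G = E / (2*(1+nu))
G = 222 / (2*(1+0.24)) = 89.5161 GPa
K = E / (3*(1-2*nu))
K = 222 / (3*(1-2*0.24)) = 142.308 GPa
K/G = 142.308 / 89.5161 = 1.59


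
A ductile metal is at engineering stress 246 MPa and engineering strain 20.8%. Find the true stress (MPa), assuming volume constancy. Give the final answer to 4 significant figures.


sigma_true = sigma_eng * (1 + epsilon_eng)
sigma_true = 246 * (1 + 0.208)
sigma_true = 297.2 MPa


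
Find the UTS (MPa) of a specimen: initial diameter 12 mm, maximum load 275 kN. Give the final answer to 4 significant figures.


A0 = pi*(d/2)^2 = pi*(12/2)^2 = 113.097 mm^2
UTS = F_max / A0 = 275*1000 / 113.097
UTS = 2432 MPa


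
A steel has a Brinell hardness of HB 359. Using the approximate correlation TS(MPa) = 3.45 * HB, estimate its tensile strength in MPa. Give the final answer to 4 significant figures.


TS (MPa) = 3.45 * HB
TS = 3.45 * 359
TS = 1239 MPa


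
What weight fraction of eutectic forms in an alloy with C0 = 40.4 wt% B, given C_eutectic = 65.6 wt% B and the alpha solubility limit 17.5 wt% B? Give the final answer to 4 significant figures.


f_primary = (C_e - C0) / (C_e - C_alpha_max)
f_primary = (65.6 - 40.4) / (65.6 - 17.5)
f_primary = 0.523909
f_eutectic = 1 - 0.523909 = 0.4761


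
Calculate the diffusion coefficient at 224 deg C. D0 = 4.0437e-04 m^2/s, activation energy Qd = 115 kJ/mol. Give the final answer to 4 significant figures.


D = D0 * exp(-Qd / (R*T))
T = 497.15 K
D = 4.0437e-04 * exp(-115e3 / (8.314 * 497.15))
D = 3.338e-16 m^2/s


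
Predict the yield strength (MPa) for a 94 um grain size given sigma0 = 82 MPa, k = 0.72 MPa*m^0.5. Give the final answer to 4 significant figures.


sigma_y = sigma0 + k / sqrt(d)
d = 94 um = 9.4e-05 m
sigma_y = 82 + 0.72 / sqrt(9.4e-05)
sigma_y = 156.3 MPa


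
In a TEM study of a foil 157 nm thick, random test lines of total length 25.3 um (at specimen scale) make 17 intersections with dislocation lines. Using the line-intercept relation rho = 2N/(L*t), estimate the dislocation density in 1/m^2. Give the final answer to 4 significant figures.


rho = 2N / (L * t)
L = 25.3 um = 2.53e-05 m, t = 157 nm = 1.57e-07 m
rho = 2 * 17 / (2.53e-05 * 1.57e-07)
rho = 8.56e+12 1/m^2


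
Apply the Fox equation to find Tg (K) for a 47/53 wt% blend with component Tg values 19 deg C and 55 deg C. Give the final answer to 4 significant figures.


1/Tg = w1/Tg1 + w2/Tg2 (in Kelvin)
Tg1 = 292.15 K, Tg2 = 328.15 K
1/Tg = 0.47/292.15 + 0.53/328.15
Tg = 310.2 K


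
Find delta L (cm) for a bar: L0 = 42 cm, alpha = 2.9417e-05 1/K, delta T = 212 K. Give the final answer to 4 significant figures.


dL = L0 * alpha * dT
dL = 42 * 2.9417e-05 * 212
dL = 0.2619 cm


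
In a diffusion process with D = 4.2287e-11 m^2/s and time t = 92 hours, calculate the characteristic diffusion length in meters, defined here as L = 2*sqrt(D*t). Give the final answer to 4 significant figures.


t = 92 hr = 331200 s
Diffusion length = 2*sqrt(D*t)
= 2*sqrt(4.2287e-11 * 331200)
= 7.485e-03 m


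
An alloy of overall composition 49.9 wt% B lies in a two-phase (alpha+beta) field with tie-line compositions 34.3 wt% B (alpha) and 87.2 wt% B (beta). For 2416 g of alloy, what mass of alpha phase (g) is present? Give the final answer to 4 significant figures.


f_alpha = (C_beta - C0) / (C_beta - C_alpha)
f_alpha = (87.2 - 49.9) / (87.2 - 34.3) = 0.705104
m_alpha = f_alpha * m_total = 0.705104 * 2416 = 1704 g


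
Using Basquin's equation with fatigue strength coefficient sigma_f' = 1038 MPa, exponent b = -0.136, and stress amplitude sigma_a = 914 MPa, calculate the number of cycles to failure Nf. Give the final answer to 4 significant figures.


sigma_a = sigma_f' * (2*Nf)^b
2*Nf = (sigma_a / sigma_f')^(1/b)
2*Nf = (914 / 1038)^(1/-0.136)
2*Nf = 2.54835
Nf = 1.274 cycles


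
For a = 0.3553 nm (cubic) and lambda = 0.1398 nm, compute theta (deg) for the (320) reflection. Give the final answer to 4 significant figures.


d = a / sqrt(h^2+k^2+l^2)
d = 0.3553 / sqrt(13) = 0.0985425 nm
lambda = 2*d*sin(theta)  =>  sin(theta) = lambda / (2*d)
sin(theta) = 0.1398 / (2 * 0.0985425) = 0.709339
theta = 45.18 deg


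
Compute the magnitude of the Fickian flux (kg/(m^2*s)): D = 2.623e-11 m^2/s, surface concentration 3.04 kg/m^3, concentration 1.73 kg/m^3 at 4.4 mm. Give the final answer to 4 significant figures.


J = -D * (dC/dx) = D * (C1 - C2) / dx
J = 2.623e-11 * (3.04 - 1.73) / 4.4e-03
J = 7.809e-09 kg/(m^2*s)


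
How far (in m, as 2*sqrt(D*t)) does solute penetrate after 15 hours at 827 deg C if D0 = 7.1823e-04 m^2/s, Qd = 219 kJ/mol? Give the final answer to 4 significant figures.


Step 1: D = D0 * exp(-Qd/(R*T))
T = 1100.15 K
D = 7.1823e-04 * exp(-219e3 / (8.314 * 1100.15)) = 2.86988e-14 m^2/s
Step 2: L = 2*sqrt(D*t)
t = 15 h = 54000 s
L = 2*sqrt(2.86988e-14 * 54000) = 7.873e-05 m


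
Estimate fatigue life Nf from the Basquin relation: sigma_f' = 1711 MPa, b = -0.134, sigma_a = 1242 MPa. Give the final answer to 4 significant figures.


sigma_a = sigma_f' * (2*Nf)^b
2*Nf = (sigma_a / sigma_f')^(1/b)
2*Nf = (1242 / 1711)^(1/-0.134)
2*Nf = 10.9212
Nf = 5.461 cycles


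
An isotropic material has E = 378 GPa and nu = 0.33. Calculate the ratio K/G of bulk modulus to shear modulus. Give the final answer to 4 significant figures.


G = E / (2*(1+nu))
G = 378 / (2*(1+0.33)) = 142.105 GPa
K = E / (3*(1-2*nu))
K = 378 / (3*(1-2*0.33)) = 370.588 GPa
K/G = 370.588 / 142.105 = 2.608


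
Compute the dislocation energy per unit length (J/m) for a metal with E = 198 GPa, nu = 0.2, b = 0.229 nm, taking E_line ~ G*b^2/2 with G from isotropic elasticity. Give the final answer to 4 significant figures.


Step 1: G = E / (2*(1+nu))
G = 198 / (2*(1+0.2)) = 82.5 GPa = 8.25e+10 Pa
Step 2: E_line = G*b^2/2
b = 0.229 nm = 2.29e-10 m
E_line = 0.5 * 8.25e+10 * (2.29e-10)^2 = 2.163e-09 J/m


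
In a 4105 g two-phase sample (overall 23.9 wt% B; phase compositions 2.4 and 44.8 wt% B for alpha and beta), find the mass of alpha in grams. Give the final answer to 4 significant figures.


f_alpha = (C_beta - C0) / (C_beta - C_alpha)
f_alpha = (44.8 - 23.9) / (44.8 - 2.4) = 0.492925
m_alpha = f_alpha * m_total = 0.492925 * 4105 = 2023 g


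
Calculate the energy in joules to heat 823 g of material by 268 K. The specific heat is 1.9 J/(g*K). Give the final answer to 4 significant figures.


Q = m * cp * dT
Q = 823 * 1.9 * 268
Q = 419100 J


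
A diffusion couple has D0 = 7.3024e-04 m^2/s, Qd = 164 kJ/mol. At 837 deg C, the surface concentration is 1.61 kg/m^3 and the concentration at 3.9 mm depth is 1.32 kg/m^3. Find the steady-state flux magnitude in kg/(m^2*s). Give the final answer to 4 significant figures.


Step 1: D = D0 * exp(-Qd/(R*T))
T = 837 + 273.15 = 1110.15 K
D = 7.3024e-04 * exp(-164e3 / (8.314 * 1110.15)) = 1.40178e-11 m^2/s
Step 2: J = D * (C1 - C2) / dx
J = 1.40178e-11 * (1.61 - 1.32) / 3.9e-03
J = 1.042e-09 kg/(m^2*s)


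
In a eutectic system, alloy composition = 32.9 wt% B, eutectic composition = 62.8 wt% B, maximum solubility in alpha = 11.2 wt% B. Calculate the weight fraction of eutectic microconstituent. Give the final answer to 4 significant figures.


f_primary = (C_e - C0) / (C_e - C_alpha_max)
f_primary = (62.8 - 32.9) / (62.8 - 11.2)
f_primary = 0.579457
f_eutectic = 1 - 0.579457 = 0.4205


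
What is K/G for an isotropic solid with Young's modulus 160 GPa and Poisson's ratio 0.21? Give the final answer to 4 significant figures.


G = E / (2*(1+nu))
G = 160 / (2*(1+0.21)) = 66.1157 GPa
K = E / (3*(1-2*nu))
K = 160 / (3*(1-2*0.21)) = 91.954 GPa
K/G = 91.954 / 66.1157 = 1.391


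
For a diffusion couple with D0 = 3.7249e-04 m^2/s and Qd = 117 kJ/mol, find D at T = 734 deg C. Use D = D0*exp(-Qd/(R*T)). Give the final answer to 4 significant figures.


D = D0 * exp(-Qd / (R*T))
T = 1007.15 K
D = 3.7249e-04 * exp(-117e3 / (8.314 * 1007.15))
D = 3.183e-10 m^2/s


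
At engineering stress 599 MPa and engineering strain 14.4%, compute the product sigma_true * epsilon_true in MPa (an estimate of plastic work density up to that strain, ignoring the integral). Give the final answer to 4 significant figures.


sigma_true = sigma_eng * (1 + epsilon_eng)
sigma_true = 599 * (1 + 0.144) = 685.256 MPa
epsilon_true = ln(1 + epsilon_eng)
epsilon_true = ln(1 + 0.144) = 0.134531
sigma_true * epsilon_true = 685.256 * 0.134531 = 92.19 MPa


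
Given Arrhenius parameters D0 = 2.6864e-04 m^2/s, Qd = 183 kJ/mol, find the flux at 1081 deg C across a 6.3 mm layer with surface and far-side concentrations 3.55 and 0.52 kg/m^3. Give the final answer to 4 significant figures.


Step 1: D = D0 * exp(-Qd/(R*T))
T = 1081 + 273.15 = 1354.15 K
D = 2.6864e-04 * exp(-183e3 / (8.314 * 1354.15)) = 2.3438e-11 m^2/s
Step 2: J = D * (C1 - C2) / dx
J = 2.3438e-11 * (3.55 - 0.52) / 6.3e-03
J = 1.127e-08 kg/(m^2*s)


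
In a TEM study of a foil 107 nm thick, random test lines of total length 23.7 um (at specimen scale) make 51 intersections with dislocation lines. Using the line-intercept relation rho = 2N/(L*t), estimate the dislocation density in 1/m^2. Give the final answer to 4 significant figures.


rho = 2N / (L * t)
L = 23.7 um = 2.37e-05 m, t = 107 nm = 1.07e-07 m
rho = 2 * 51 / (2.37e-05 * 1.07e-07)
rho = 4.022e+13 1/m^2


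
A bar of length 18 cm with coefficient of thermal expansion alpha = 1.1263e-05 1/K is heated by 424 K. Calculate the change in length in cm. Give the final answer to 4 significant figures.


dL = L0 * alpha * dT
dL = 18 * 1.1263e-05 * 424
dL = 0.08596 cm


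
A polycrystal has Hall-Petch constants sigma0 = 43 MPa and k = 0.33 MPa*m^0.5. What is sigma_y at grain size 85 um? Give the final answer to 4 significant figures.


sigma_y = sigma0 + k / sqrt(d)
d = 85 um = 8.5e-05 m
sigma_y = 43 + 0.33 / sqrt(8.5e-05)
sigma_y = 78.79 MPa
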